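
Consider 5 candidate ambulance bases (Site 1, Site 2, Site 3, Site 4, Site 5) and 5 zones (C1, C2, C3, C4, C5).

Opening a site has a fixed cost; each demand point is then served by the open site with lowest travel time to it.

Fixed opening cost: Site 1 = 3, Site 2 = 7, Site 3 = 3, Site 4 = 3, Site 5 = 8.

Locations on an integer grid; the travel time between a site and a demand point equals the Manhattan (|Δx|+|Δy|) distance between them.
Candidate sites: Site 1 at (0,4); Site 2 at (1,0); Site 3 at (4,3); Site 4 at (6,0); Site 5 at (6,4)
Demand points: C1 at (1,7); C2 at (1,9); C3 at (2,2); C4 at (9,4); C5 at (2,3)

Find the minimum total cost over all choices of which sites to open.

27

Open {Site 1, Site 3}: assign each demand point to its cheapest open site.
  C1→Site 1 4, C2→Site 1 6, C3→Site 3 3, C4→Site 3 6, C5→Site 3 2
  travel time 21, fixed 6 → total 27.
Compare {Site 1}: travel time 26 + fixed 3 = 29.
Compare {Site 3}: travel time 27 + fixed 3 = 30.
Compare {Site 1, Site 4}: travel time 24 + fixed 6 = 30.
All other subsets cost ≥ 29. Minimum total cost: 27.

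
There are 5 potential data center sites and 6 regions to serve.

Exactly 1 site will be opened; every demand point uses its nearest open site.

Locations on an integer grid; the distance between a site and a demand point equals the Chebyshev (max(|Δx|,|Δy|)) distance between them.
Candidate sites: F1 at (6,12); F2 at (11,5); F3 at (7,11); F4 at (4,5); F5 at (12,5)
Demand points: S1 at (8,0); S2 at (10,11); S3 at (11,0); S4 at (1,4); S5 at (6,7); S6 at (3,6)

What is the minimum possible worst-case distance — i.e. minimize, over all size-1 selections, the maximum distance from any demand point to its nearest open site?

Open {F4}.
  Farthest demand point is S3 at distance 7 (to F4); all others are ≤ 7.
With {F2} the worst case is 10.
With {F3} the worst case is 11.
No size-1 selection achieves below 7.

7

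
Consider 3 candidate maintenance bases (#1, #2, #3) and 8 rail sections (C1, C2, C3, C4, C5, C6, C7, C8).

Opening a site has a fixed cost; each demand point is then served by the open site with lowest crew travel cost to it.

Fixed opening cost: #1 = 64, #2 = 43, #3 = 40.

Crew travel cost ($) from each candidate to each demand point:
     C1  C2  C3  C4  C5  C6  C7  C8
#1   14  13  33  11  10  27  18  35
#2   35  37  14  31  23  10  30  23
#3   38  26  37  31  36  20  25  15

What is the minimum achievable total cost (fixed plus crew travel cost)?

Open {#1, #2}: assign each demand point to its cheapest open site.
  C1→#1 14, C2→#1 13, C3→#2 14, C4→#1 11, C5→#1 10, C6→#2 10, C7→#1 18, C8→#2 23
  crew travel cost 113, fixed 107 → total 220.
Compare {#1}: crew travel cost 161 + fixed 64 = 225.
Compare {#1, #3}: crew travel cost 134 + fixed 104 = 238.
Compare {#2}: crew travel cost 203 + fixed 43 = 246.
All other subsets cost ≥ 225. Minimum total cost: 220.

220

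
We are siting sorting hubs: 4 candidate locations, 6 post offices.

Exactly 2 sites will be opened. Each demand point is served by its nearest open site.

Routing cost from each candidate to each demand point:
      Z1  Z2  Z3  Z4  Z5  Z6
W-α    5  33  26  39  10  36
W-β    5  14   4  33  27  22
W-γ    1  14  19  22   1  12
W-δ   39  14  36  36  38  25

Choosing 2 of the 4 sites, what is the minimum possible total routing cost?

Open {W-β, W-γ}.
  Z1→W-γ 1, Z2→W-β 14, Z3→W-β 4, Z4→W-γ 22, Z5→W-γ 1, Z6→W-γ 12  ⇒ total 54.
Compare {W-α, W-γ}: total 69.
Compare {W-γ, W-δ}: total 69.
No size-2 selection does better; minimum is 54.

54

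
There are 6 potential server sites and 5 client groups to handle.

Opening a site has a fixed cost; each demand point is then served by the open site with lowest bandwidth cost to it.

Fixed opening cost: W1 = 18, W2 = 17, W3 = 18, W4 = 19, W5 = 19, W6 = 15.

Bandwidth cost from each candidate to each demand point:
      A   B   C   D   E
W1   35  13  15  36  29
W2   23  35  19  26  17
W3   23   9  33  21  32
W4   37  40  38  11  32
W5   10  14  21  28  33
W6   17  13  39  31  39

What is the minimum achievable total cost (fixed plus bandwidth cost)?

122

Open {W2, W5}: assign each demand point to its cheapest open site.
  A→W5 10, B→W5 14, C→W2 19, D→W2 26, E→W2 17
  bandwidth cost 86, fixed 36 → total 122.
Compare {W2, W3}: bandwidth cost 89 + fixed 35 = 124.
Compare {W2, W6}: bandwidth cost 92 + fixed 32 = 124.
Compare {W5}: bandwidth cost 106 + fixed 19 = 125.
All other subsets cost ≥ 124. Minimum total cost: 122.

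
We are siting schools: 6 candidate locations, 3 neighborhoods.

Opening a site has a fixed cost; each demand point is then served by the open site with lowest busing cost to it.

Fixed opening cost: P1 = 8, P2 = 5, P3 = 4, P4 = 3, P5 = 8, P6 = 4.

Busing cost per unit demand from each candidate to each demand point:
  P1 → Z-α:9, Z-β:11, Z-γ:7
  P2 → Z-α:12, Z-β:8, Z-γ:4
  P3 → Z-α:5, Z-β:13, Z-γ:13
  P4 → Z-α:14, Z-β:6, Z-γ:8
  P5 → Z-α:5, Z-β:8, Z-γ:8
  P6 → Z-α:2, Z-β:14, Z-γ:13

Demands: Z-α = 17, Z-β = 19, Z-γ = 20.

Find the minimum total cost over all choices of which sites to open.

240

Open {P2, P4, P6}: assign each demand point to its cheapest open site.
  Z-α→P6 17×2=34, Z-β→P4 19×6=114, Z-γ→P2 20×4=80
  busing cost 228, fixed 12 → total 240.
Compare {P2, P3, P4, P6}: busing cost 228 + fixed 16 = 244.
Compare {P1, P2, P4, P6}: busing cost 228 + fixed 20 = 248.
Compare {P2, P4, P5, P6}: busing cost 228 + fixed 20 = 248.
All other subsets cost ≥ 244. Minimum total cost: 240.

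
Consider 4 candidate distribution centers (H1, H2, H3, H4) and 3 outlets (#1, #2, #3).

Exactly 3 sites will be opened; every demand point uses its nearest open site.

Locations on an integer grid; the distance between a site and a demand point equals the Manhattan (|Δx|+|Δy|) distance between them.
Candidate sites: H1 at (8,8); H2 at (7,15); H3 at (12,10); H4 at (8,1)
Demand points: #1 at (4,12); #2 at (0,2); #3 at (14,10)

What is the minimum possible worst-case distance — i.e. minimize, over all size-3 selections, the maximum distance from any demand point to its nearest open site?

9

Open {H1, H2, H4}.
  Farthest demand point is #2 at distance 9 (to H4); all others are ≤ 9.
With {H1, H3, H4} the worst case is 9.
With {H2, H3, H4} the worst case is 9.
No size-3 selection achieves below 9.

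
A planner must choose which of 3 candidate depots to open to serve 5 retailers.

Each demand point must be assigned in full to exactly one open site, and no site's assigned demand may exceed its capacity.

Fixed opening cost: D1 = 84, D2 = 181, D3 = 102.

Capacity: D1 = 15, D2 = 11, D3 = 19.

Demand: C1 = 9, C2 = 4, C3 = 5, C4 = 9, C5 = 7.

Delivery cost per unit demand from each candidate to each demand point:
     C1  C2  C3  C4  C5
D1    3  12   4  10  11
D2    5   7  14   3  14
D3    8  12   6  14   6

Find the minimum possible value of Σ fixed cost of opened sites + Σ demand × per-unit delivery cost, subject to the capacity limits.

531

Open {D1, D2, D3}; cheapest assignment that respects the capacities:
  D1 (cap 15, load 14): C1, C3 — cost 9×3 + 5×4 = 47
  D2 (cap 11, load 9): C4 — cost 9×3 = 27
  D3 (cap 19, load 11): C2, C5 — cost 4×12 + 7×6 = 90
  Shipping 164, fixed 367 → total 531.
  Any other capacity-feasible assignment to {D1, D2, D3} ships for at least 164.
Total demand is 34; every other set of sites either has combined capacity below 34 or cannot fit the demands without splitting one across sites, so {D1, D2, D3} is the only feasible choice of open sites. Minimum: 531.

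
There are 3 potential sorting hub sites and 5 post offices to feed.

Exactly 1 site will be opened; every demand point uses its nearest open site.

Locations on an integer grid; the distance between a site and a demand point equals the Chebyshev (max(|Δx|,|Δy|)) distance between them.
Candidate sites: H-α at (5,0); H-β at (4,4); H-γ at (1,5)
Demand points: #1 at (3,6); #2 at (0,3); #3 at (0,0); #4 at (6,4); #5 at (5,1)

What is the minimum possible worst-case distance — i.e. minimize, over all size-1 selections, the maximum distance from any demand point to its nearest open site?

Open {H-β}.
  Farthest demand point is #2 at distance 4 (to H-β); all others are ≤ 4.
With {H-γ} the worst case is 5.
With {H-α} the worst case is 6.
No size-1 selection achieves below 4.

4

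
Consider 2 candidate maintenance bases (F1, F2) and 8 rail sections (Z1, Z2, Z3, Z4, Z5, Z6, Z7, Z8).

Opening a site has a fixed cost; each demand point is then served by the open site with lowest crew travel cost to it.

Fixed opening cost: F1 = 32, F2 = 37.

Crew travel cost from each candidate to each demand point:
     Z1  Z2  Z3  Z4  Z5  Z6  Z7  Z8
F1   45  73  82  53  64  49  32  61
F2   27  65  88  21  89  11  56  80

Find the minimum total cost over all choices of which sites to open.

432

Open {F1, F2}: assign each demand point to its cheapest open site.
  Z1→F2 27, Z2→F2 65, Z3→F1 82, Z4→F2 21, Z5→F1 64, Z6→F2 11, Z7→F1 32, Z8→F1 61
  crew travel cost 363, fixed 69 → total 432.
Compare {F2}: crew travel cost 437 + fixed 37 = 474.
Compare {F1}: crew travel cost 459 + fixed 32 = 491.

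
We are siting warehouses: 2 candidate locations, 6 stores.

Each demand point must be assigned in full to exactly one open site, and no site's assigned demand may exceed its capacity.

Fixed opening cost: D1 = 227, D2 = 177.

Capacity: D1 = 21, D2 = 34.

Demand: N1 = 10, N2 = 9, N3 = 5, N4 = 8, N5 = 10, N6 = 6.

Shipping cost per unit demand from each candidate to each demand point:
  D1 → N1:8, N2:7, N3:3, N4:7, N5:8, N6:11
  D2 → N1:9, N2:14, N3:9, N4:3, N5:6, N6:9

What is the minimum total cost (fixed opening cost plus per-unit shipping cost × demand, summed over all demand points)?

Open {D1, D2}; cheapest assignment that respects the capacities:
  D1 (cap 21, load 14): N2, N3 — cost 9×7 + 5×3 = 78
  D2 (cap 34, load 34): N1, N4, N5, N6 — cost 10×9 + 8×3 + 10×6 + 6×9 = 228
  Shipping 306, fixed 404 → total 710.
  Any other capacity-feasible assignment to {D1, D2} ships for at least 306.
Total demand is 48 and no other set of sites has combined capacity ≥ 48, so {D1, D2} is the only feasible choice of open sites. Minimum: 710.

710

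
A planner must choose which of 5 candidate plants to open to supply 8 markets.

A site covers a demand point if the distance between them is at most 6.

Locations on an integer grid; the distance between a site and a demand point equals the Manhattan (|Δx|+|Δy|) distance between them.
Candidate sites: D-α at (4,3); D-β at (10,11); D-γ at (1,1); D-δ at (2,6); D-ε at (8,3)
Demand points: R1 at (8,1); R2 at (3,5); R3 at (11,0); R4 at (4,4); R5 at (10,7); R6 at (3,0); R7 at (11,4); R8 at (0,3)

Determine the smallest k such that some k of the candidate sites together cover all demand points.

2

Coverage sets (demand points within 6 of each site):
  D-α: {R1, R2, R4, R6, R8}
  D-β: {R5}
  D-γ: {R2, R4, R6, R8}
  D-δ: {R2, R4, R8}
  D-ε: {R1, R3, R4, R5, R7}
No single site covers all 8 demand points.
But {D-α, D-ε} covers everything, so the minimum is 2.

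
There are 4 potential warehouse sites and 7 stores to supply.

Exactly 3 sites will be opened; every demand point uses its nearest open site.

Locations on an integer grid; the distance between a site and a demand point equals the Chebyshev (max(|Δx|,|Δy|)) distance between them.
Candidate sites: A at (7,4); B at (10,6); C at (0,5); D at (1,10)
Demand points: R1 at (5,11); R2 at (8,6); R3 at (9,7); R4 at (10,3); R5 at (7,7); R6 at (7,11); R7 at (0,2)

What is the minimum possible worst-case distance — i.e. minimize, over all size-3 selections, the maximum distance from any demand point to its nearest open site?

Open {A, B, C}.
  Farthest demand point is R1 at distance 5 (to B); all others are ≤ 5.
With {B, C, D} the worst case is 5.
With {A, C, D} the worst case is 6.
No size-3 selection achieves below 5.

5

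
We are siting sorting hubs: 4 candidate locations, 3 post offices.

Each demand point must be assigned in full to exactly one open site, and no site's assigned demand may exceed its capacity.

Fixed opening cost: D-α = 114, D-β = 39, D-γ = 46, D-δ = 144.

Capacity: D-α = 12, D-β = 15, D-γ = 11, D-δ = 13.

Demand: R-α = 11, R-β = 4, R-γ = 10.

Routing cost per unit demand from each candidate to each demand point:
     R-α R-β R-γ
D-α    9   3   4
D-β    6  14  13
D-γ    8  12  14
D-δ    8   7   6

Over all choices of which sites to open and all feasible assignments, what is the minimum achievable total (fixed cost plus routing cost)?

Open {D-α, D-β}; cheapest assignment that respects the capacities:
  D-α (cap 12, load 10): R-γ — cost 10×4 = 40
  D-β (cap 15, load 15): R-α, R-β — cost 11×6 + 4×14 = 122
  Shipping 162, fixed 153 → total 315.
  Any other capacity-feasible assignment to {D-α, D-β} ships for at least 162.
Compare {D-β, D-γ}: its best feasible assignment gives total 347.
Compare {D-α, D-β, D-γ}: its best feasible assignment gives total 353.
Every other set of open sites that can feasibly serve all demand totals ≥ 347 even under its best assignment. Minimum: 315.

315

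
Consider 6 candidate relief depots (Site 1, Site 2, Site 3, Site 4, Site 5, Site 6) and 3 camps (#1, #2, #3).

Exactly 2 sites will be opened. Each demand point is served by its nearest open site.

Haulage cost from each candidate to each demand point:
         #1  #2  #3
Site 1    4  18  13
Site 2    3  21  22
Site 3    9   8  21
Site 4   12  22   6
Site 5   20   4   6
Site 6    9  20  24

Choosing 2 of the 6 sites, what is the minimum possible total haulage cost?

13

Open {Site 2, Site 5}.
  #1→Site 2 3, #2→Site 5 4, #3→Site 5 6  ⇒ total 13.
Compare {Site 1, Site 5}: total 14.
Compare {Site 3, Site 5}: total 19.
No size-2 selection does better; minimum is 13.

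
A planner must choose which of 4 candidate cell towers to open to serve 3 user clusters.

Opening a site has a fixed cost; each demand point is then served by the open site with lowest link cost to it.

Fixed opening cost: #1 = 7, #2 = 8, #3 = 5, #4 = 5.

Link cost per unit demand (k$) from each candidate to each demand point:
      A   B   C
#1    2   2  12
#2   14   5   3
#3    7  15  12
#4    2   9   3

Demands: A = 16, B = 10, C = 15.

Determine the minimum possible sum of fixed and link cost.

109

Open {#1, #4}: assign each demand point to its cheapest open site.
  A→#1 16×2=32, B→#1 10×2=20, C→#4 15×3=45
  link cost 97, fixed 12 → total 109.
Compare {#1, #2}: link cost 97 + fixed 15 = 112.
Compare {#1, #3, #4}: link cost 97 + fixed 17 = 114.
Compare {#1, #2, #3}: link cost 97 + fixed 20 = 117.
All other subsets cost ≥ 112. Minimum total cost: 109.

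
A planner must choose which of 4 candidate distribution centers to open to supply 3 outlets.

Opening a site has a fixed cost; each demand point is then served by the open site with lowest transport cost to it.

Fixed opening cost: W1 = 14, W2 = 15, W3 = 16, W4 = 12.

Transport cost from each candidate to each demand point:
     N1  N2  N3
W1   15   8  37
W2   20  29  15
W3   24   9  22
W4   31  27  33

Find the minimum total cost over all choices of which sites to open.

Open {W1, W2}: assign each demand point to its cheapest open site.
  N1→W1 15, N2→W1 8, N3→W2 15
  transport cost 38, fixed 29 → total 67.
Compare {W3}: transport cost 55 + fixed 16 = 71.
Compare {W1}: transport cost 60 + fixed 14 = 74.
Compare {W1, W3}: transport cost 45 + fixed 30 = 75.
All other subsets cost ≥ 71. Minimum total cost: 67.

67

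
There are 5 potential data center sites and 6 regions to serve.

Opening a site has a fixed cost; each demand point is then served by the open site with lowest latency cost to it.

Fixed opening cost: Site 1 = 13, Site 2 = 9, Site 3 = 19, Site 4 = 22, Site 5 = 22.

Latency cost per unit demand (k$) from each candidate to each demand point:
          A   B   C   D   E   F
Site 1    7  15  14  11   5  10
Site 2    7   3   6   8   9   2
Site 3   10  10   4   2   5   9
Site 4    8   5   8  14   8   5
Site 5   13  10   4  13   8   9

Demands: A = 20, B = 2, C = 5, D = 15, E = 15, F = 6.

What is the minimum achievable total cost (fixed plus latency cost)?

311

Open {Site 2, Site 3}: assign each demand point to its cheapest open site.
  A→Site 2 20×7=140, B→Site 2 2×3=6, C→Site 3 5×4=20, D→Site 3 15×2=30, E→Site 3 15×5=75, F→Site 2 6×2=12
  latency cost 283, fixed 28 → total 311.
Compare {Site 1, Site 2, Site 3}: latency cost 283 + fixed 41 = 324.
Compare {Site 2, Site 3, Site 4}: latency cost 283 + fixed 50 = 333.
Compare {Site 2, Site 3, Site 5}: latency cost 283 + fixed 50 = 333.
All other subsets cost ≥ 324. Minimum total cost: 311.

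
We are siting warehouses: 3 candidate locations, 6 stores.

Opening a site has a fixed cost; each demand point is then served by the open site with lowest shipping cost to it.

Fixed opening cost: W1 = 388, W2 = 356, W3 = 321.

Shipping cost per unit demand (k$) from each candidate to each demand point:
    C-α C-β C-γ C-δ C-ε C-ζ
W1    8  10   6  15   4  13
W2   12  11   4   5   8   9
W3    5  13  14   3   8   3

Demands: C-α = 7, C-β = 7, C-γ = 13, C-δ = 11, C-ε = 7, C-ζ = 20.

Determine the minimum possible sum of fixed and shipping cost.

Open {W3}: assign each demand point to its cheapest open site.
  C-α→W3 7×5=35, C-β→W3 7×13=91, C-γ→W3 13×14=182, C-δ→W3 11×3=33, C-ε→W3 7×8=56, C-ζ→W3 20×3=60
  shipping cost 457, fixed 321 → total 778.
Compare {W2}: shipping cost 504 + fixed 356 = 860.
Compare {W2, W3}: shipping cost 313 + fixed 677 = 990.
Compare {W1, W3}: shipping cost 304 + fixed 709 = 1013.
All other subsets cost ≥ 860. Minimum total cost: 778.

778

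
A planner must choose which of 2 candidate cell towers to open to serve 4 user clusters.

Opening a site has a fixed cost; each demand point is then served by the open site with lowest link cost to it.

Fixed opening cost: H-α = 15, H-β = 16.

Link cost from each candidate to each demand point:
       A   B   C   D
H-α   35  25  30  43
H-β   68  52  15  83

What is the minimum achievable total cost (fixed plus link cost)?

Open {H-α}: assign each demand point to its cheapest open site.
  A→H-α 35, B→H-α 25, C→H-α 30, D→H-α 43
  link cost 133, fixed 15 → total 148.
Compare {H-α, H-β}: link cost 118 + fixed 31 = 149.
Compare {H-β}: link cost 218 + fixed 16 = 234.

148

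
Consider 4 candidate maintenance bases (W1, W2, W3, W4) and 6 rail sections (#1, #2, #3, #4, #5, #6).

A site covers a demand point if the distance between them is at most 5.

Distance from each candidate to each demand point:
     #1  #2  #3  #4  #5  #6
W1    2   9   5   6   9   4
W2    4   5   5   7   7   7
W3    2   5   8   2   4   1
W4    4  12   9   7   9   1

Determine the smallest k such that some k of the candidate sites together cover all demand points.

2

Coverage sets (demand points within 5 of each site):
  W1: {#1, #3, #6}
  W2: {#1, #2, #3}
  W3: {#1, #2, #4, #5, #6}
  W4: {#1, #6}
No single site covers all 6 demand points.
But {W1, W3} covers everything, so the minimum is 2.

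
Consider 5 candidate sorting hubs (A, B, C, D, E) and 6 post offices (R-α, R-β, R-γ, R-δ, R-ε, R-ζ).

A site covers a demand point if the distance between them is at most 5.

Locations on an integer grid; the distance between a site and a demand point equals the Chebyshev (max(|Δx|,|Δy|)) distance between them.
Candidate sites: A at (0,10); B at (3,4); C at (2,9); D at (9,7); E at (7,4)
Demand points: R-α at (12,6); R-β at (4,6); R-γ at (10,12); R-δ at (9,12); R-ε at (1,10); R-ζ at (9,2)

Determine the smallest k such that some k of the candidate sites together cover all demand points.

2

Coverage sets (demand points within 5 of each site):
  A: {R-β, R-ε}
  B: {R-β}
  C: {R-β, R-ε}
  D: {R-α, R-β, R-γ, R-δ, R-ζ}
  E: {R-α, R-β, R-ζ}
No single site covers all 6 demand points.
But {A, D} covers everything, so the minimum is 2.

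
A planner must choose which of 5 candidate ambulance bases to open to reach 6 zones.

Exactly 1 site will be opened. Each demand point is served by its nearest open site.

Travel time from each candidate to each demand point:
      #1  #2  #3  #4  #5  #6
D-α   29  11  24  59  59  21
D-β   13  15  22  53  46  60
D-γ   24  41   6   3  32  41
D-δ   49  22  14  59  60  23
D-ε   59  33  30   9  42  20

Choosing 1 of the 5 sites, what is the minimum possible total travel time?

147

Open {D-γ}.
  #1→D-γ 24, #2→D-γ 41, #3→D-γ 6, #4→D-γ 3, #5→D-γ 32, #6→D-γ 41  ⇒ total 147.
Compare {D-ε}: total 193.
Compare {D-α}: total 203.
No size-1 selection does better; minimum is 147.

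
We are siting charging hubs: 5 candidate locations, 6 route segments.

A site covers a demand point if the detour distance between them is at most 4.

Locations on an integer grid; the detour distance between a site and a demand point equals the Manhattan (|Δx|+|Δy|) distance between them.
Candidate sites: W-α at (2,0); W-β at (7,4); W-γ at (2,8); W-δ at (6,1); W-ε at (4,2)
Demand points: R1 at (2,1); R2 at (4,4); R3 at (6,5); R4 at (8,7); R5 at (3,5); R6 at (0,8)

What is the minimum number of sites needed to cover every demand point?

3

Coverage sets (demand points within 4 of each site):
  W-α: {R1}
  W-β: {R2, R3, R4}
  W-γ: {R5, R6}
  W-δ: {R1, R3}
  W-ε: {R1, R2, R5}
No 2 sites suffice: every size-2 union leaves at least one demand point uncovered.
But {W-α, W-β, W-γ} covers everything, so the minimum is 3.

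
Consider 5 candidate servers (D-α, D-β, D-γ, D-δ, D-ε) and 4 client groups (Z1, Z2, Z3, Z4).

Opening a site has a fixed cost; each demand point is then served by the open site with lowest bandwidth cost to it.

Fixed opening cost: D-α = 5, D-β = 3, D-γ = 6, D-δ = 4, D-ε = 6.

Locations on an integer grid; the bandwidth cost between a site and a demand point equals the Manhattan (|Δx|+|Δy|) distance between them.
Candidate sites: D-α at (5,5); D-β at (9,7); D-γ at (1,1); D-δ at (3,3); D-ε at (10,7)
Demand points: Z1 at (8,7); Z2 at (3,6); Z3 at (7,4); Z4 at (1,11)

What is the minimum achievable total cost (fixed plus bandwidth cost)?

Open {D-α, D-β}: assign each demand point to its cheapest open site.
  Z1→D-β 1, Z2→D-α 3, Z3→D-α 3, Z4→D-α 10
  bandwidth cost 17, fixed 8 → total 25.
Compare {D-α}: bandwidth cost 21 + fixed 5 = 26.
Compare {D-β, D-δ}: bandwidth cost 19 + fixed 7 = 26.
Compare {D-β}: bandwidth cost 25 + fixed 3 = 28.
All other subsets cost ≥ 26. Minimum total cost: 25.

25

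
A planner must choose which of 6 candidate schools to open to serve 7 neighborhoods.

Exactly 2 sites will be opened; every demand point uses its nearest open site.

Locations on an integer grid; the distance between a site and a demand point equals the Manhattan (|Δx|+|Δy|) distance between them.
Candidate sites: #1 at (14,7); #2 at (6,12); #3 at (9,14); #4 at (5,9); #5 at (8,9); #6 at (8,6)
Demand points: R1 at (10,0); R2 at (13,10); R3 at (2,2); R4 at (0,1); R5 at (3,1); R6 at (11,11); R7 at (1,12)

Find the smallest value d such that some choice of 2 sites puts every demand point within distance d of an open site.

Open {#1, #4}.
  Farthest demand point is R4 at distance 13 (to #4); all others are ≤ 13.
With {#1, #6} the worst case is 13.
With {#2, #6} the worst case is 13.
No size-2 selection achieves below 13.

13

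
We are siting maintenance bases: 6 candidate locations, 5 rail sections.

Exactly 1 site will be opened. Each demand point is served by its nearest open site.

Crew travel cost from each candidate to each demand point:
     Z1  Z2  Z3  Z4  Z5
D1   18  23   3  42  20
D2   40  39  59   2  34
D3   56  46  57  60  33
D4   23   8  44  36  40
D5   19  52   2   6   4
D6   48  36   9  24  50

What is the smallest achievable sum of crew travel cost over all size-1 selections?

Open {D5}.
  Z1→D5 19, Z2→D5 52, Z3→D5 2, Z4→D5 6, Z5→D5 4  ⇒ total 83.
Compare {D1}: total 106.
Compare {D4}: total 151.
No size-1 selection does better; minimum is 83.

83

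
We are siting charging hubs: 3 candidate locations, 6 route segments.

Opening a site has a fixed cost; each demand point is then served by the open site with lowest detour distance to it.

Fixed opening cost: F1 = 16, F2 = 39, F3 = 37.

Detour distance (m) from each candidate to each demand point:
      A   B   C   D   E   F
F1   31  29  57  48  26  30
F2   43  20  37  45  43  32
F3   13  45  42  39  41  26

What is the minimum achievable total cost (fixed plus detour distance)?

228

Open {F1, F3}: assign each demand point to its cheapest open site.
  A→F3 13, B→F1 29, C→F3 42, D→F3 39, E→F1 26, F→F3 26
  detour distance 175, fixed 53 → total 228.
Compare {F1}: detour distance 221 + fixed 16 = 237.
Compare {F3}: detour distance 206 + fixed 37 = 243.
Compare {F1, F2}: detour distance 189 + fixed 55 = 244.
All other subsets cost ≥ 237. Minimum total cost: 228.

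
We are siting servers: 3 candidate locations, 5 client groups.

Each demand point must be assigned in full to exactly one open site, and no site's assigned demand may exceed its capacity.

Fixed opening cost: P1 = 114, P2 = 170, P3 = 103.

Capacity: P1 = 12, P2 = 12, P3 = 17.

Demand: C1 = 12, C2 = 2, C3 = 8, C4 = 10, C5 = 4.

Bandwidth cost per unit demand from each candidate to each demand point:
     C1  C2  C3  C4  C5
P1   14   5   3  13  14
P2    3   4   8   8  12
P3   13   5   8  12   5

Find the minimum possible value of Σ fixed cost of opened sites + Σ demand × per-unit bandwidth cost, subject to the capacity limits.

597

Open {P1, P2, P3}; cheapest assignment that respects the capacities:
  P1 (cap 12, load 10): C2, C3 — cost 2×5 + 8×3 = 34
  P2 (cap 12, load 12): C1 — cost 12×3 = 36
  P3 (cap 17, load 14): C4, C5 — cost 10×12 + 4×5 = 140
  Shipping 210, fixed 387 → total 597.
  Any other capacity-feasible assignment to {P1, P2, P3} ships for at least 210.
Total demand is 36 and no other set of sites has combined capacity ≥ 36, so {P1, P2, P3} is the only feasible choice of open sites. Minimum: 597.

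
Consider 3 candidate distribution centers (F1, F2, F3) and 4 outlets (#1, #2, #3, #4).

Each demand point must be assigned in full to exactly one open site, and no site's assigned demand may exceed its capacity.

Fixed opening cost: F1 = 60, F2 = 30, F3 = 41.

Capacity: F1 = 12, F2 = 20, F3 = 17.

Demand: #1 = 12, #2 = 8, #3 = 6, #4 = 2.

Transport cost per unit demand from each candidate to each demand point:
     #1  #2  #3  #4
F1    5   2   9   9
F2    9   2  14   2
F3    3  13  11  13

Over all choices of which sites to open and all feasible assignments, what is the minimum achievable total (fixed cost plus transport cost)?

Open {F2, F3}; cheapest assignment that respects the capacities:
  F2 (cap 20, load 16): #2, #3, #4 — cost 8×2 + 6×14 + 2×2 = 104
  F3 (cap 17, load 12): #1 — cost 12×3 = 36
  Shipping 140, fixed 71 → total 211.
  Any other capacity-feasible assignment to {F2, F3} ships for at least 140.
Compare {F1, F2, F3}: its best feasible assignment gives total 241.
Compare {F1, F2}: its best feasible assignment gives total 254.
Every other set of open sites that can feasibly serve all demand totals ≥ 241 even under its best assignment. Minimum: 211.

211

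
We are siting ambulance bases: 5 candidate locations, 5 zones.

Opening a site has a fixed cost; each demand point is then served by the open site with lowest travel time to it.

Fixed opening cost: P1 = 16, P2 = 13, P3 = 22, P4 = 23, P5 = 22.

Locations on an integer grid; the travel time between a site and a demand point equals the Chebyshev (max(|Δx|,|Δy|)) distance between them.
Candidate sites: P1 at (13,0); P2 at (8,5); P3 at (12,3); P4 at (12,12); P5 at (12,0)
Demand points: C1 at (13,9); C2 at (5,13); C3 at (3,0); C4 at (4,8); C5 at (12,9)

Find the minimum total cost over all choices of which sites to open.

Open {P2}: assign each demand point to its cheapest open site.
  C1→P2 5, C2→P2 8, C3→P2 5, C4→P2 4, C5→P2 4
  travel time 26, fixed 13 → total 39.
Compare {P1, P2}: travel time 26 + fixed 29 = 55.
Compare {P4}: travel time 33 + fixed 23 = 56.
Compare {P2, P4}: travel time 22 + fixed 36 = 58.
All other subsets cost ≥ 55. Minimum total cost: 39.

39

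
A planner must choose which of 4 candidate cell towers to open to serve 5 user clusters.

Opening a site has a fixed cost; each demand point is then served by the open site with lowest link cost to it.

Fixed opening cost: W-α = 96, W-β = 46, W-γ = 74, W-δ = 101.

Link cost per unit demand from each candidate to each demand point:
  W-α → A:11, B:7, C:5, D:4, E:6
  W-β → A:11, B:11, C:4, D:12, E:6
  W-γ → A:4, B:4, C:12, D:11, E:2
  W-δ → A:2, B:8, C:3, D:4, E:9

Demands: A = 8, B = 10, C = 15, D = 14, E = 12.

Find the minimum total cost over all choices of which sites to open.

356

Open {W-γ, W-δ}: assign each demand point to its cheapest open site.
  A→W-δ 8×2=16, B→W-γ 10×4=40, C→W-δ 15×3=45, D→W-δ 14×4=56, E→W-γ 12×2=24
  link cost 181, fixed 175 → total 356.
Compare {W-α, W-γ}: link cost 227 + fixed 170 = 397.
Compare {W-β, W-γ, W-δ}: link cost 181 + fixed 221 = 402.
Compare {W-δ}: link cost 305 + fixed 101 = 406.
All other subsets cost ≥ 397. Minimum total cost: 356.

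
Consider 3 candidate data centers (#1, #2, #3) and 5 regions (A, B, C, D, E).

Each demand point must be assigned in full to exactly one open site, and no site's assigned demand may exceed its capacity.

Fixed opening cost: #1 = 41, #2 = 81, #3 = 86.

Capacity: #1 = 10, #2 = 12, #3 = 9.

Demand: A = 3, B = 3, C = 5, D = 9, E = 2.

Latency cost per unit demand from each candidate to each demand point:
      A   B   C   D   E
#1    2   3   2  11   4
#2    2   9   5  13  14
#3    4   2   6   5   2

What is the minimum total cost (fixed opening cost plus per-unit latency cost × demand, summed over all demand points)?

Open {#1, #2}; cheapest assignment that respects the capacities:
  #1 (cap 10, load 10): B, C, E — cost 3×3 + 5×2 + 2×4 = 27
  #2 (cap 12, load 12): A, D — cost 3×2 + 9×13 = 123
  Shipping 150, fixed 122 → total 272.
  Any other capacity-feasible assignment to {#1, #2} ships for at least 150.
Compare {#1, #2, #3}: its best feasible assignment gives total 286.
Every other set of open sites that can feasibly serve all demand totals ≥ 286 even under its best assignment. Minimum: 272.

272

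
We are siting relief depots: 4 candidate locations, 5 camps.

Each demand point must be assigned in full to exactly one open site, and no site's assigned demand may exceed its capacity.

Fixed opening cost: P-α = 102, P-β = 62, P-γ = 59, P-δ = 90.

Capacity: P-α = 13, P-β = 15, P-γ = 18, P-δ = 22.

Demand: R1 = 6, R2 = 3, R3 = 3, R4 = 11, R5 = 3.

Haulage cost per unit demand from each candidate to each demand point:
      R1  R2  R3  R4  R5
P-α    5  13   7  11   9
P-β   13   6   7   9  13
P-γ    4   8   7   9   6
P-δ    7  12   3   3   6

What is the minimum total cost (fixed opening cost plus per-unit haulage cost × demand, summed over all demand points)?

Open {P-γ, P-δ}; cheapest assignment that respects the capacities:
  P-γ (cap 18, load 12): R1, R2, R5 — cost 6×4 + 3×8 + 3×6 = 66
  P-δ (cap 22, load 14): R3, R4 — cost 3×3 + 11×3 = 42
  Shipping 108, fixed 149 → total 257.
  Any other capacity-feasible assignment to {P-γ, P-δ} ships for at least 108.
Compare {P-β, P-δ}: its best feasible assignment gives total 284.
Compare {P-β, P-γ}: its best feasible assignment gives total 301.
Every other set of open sites that can feasibly serve all demand totals ≥ 284 even under its best assignment. Minimum: 257.

257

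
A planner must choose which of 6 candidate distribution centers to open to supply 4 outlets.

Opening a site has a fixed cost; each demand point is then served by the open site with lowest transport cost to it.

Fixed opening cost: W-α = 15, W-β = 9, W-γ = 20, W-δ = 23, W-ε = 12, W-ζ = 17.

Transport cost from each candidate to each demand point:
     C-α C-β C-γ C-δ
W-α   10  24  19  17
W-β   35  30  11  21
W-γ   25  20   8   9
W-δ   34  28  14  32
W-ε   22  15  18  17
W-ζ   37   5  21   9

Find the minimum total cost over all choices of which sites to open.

Open {W-α, W-ζ}: assign each demand point to its cheapest open site.
  C-α→W-α 10, C-β→W-ζ 5, C-γ→W-α 19, C-δ→W-ζ 9
  transport cost 43, fixed 32 → total 75.
Compare {W-α, W-β, W-ζ}: transport cost 35 + fixed 41 = 76.
Compare {W-γ}: transport cost 62 + fixed 20 = 82.
Compare {W-α, W-γ}: transport cost 47 + fixed 35 = 82.
All other subsets cost ≥ 76. Minimum total cost: 75.

75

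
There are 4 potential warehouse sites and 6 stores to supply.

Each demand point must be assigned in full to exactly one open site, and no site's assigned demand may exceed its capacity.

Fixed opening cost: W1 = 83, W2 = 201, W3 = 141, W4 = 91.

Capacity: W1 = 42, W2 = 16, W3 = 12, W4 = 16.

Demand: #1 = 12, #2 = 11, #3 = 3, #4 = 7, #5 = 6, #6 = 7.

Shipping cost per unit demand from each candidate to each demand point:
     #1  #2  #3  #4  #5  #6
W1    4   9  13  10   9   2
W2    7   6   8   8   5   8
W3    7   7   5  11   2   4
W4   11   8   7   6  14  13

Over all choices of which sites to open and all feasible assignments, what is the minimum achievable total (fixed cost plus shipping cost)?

452

Open {W1, W4}; cheapest assignment that respects the capacities:
  W1 (cap 42, load 36): #1, #2, #5, #6 — cost 12×4 + 11×9 + 6×9 + 7×2 = 215
  W4 (cap 16, load 10): #3, #4 — cost 3×7 + 7×6 = 63
  Shipping 278, fixed 174 → total 452.
  Any other capacity-feasible assignment to {W1, W4} ships for at least 278.
Compare {W1, W3}: its best feasible assignment gives total 482.
Compare {W1, W3, W4}: its best feasible assignment gives total 545.
Every other set of open sites that can feasibly serve all demand totals ≥ 482 even under its best assignment. Minimum: 452.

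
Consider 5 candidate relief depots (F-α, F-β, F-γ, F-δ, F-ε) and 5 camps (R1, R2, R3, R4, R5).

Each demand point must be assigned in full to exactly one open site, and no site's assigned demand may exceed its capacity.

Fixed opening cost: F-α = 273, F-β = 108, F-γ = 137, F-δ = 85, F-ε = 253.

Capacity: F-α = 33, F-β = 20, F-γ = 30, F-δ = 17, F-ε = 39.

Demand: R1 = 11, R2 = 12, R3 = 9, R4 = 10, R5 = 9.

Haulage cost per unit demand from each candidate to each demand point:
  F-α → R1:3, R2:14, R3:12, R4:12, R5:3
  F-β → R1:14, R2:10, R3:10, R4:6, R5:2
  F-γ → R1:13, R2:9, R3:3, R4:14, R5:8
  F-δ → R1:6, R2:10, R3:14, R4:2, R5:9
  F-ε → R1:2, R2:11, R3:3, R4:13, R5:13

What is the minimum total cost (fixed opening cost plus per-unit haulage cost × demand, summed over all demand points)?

Open {F-β, F-γ, F-δ}; cheapest assignment that respects the capacities:
  F-β (cap 20, load 19): R4, R5 — cost 10×6 + 9×2 = 78
  F-γ (cap 30, load 21): R2, R3 — cost 12×9 + 9×3 = 135
  F-δ (cap 17, load 11): R1 — cost 11×6 = 66
  Shipping 279, fixed 330 → total 609.
  Any other capacity-feasible assignment to {F-β, F-γ, F-δ} ships for at least 279.
Compare {F-β, F-ε}: its best feasible assignment gives total 620.
Compare {F-β, F-δ, F-ε}: its best feasible assignment gives total 665.
Every other set of open sites that can feasibly serve all demand totals ≥ 620 even under its best assignment. Minimum: 609.

609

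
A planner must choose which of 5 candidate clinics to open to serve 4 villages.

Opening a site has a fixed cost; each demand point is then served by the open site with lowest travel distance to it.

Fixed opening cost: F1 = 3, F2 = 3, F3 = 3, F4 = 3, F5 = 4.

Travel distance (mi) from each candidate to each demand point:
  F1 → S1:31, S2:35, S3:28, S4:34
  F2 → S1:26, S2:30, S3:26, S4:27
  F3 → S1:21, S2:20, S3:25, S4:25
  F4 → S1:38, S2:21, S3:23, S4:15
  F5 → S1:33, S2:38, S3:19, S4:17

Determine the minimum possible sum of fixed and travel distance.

84

Open {F3, F5}: assign each demand point to its cheapest open site.
  S1→F3 21, S2→F3 20, S3→F5 19, S4→F5 17
  travel distance 77, fixed 7 → total 84.
Compare {F3, F4}: travel distance 79 + fixed 6 = 85.
Compare {F3, F4, F5}: travel distance 75 + fixed 10 = 85.
Compare {F1, F3, F5}: travel distance 77 + fixed 10 = 87.
All other subsets cost ≥ 85. Minimum total cost: 84.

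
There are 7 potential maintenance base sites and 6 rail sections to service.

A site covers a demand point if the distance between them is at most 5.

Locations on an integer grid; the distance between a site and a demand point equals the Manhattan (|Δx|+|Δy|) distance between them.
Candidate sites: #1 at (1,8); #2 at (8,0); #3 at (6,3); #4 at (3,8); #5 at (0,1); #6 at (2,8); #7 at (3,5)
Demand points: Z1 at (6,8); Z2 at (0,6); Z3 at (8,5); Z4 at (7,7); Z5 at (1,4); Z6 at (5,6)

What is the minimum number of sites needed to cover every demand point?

Coverage sets (demand points within 5 of each site):
  #1: {Z1, Z2, Z5}
  #2: {Z3}
  #3: {Z1, Z3, Z4, Z6}
  #4: {Z1, Z2, Z4, Z6}
  #5: {Z2, Z5}
  #6: {Z1, Z2, Z5, Z6}
  #7: {Z2, Z3, Z5, Z6}
No single site covers all 6 demand points.
But {#1, #3} covers everything, so the minimum is 2.

2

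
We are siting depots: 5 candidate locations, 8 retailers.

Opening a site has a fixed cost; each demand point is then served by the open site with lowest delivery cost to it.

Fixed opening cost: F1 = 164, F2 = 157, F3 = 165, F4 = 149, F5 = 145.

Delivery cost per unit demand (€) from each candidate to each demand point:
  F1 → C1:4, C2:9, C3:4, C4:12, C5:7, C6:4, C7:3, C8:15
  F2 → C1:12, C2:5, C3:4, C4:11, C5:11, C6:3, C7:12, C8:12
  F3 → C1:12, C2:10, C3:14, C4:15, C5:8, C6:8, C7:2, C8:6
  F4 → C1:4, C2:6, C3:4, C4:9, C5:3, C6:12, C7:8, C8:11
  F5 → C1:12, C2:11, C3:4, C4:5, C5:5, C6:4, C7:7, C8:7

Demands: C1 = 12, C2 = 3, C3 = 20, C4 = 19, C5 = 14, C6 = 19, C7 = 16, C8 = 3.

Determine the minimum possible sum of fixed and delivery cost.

Open {F1, F5}: assign each demand point to its cheapest open site.
  C1→F1 12×4=48, C2→F1 3×9=27, C3→F1 20×4=80, C4→F5 19×5=95, C5→F5 14×5=70, C6→F1 19×4=76, C7→F1 16×3=48, C8→F5 3×7=21
  delivery cost 465, fixed 309 → total 774.
Compare {F5}: delivery cost 631 + fixed 145 = 776.
Compare {F4, F5}: delivery cost 492 + fixed 294 = 786.
Compare {F1}: delivery cost 650 + fixed 164 = 814.
All other subsets cost ≥ 776. Minimum total cost: 774.

774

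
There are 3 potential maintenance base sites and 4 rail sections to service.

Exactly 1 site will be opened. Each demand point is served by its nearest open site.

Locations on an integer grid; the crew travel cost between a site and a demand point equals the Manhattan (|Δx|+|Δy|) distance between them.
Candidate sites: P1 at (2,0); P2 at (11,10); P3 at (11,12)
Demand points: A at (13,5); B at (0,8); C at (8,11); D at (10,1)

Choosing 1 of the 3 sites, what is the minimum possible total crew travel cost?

34

Open {P2}.
  A→P2 7, B→P2 13, C→P2 4, D→P2 10  ⇒ total 34.
Compare {P3}: total 40.
Compare {P1}: total 52.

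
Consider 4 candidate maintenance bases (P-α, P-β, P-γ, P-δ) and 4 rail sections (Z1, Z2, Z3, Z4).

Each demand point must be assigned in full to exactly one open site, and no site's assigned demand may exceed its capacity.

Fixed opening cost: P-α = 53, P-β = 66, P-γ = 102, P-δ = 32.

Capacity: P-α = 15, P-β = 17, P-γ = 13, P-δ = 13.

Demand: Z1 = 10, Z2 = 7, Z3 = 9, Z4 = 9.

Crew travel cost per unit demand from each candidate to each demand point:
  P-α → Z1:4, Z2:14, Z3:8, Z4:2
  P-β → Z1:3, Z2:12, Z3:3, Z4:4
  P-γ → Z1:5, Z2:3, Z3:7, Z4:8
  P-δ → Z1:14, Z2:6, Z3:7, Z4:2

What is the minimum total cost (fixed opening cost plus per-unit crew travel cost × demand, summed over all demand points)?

320

Open {P-α, P-β, P-δ}; cheapest assignment that respects the capacities:
  P-α (cap 15, load 10): Z1 — cost 10×4 = 40
  P-β (cap 17, load 16): Z2, Z3 — cost 7×12 + 9×3 = 111
  P-δ (cap 13, load 9): Z4 — cost 9×2 = 18
  Shipping 169, fixed 151 → total 320.
  Any other capacity-feasible assignment to {P-α, P-β, P-δ} ships for at least 169.
Compare {P-α, P-β, P-γ, P-δ}: its best feasible assignment gives total 359.
Compare {P-β, P-γ, P-δ}: its best feasible assignment gives total 379.
Every other set of open sites that can feasibly serve all demand totals ≥ 359 even under its best assignment. Minimum: 320.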